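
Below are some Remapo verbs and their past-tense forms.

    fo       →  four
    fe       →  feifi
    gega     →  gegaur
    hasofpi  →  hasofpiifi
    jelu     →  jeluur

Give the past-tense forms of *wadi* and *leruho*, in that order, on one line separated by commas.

Looking at the last vowel of each stem: -ifi when the last vowel of the stem is a front vowel (*fe*, *hasofpi*); -ur when the last vowel of the stem is a back vowel (*fo*, *gega*, *jelu*).
*wadi*: last vowel = /i/, a front vowel → -ifi → *wadiifi*.
*leruho* — last vowel /o/ (a back vowel) → -ur → *leruhour*.

wadiifi, leruhour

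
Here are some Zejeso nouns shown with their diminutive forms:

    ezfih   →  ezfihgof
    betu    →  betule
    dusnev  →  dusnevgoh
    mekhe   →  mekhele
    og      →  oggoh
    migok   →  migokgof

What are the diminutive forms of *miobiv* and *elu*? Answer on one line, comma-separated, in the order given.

miobivgoh, elule

Looking at the final sound of each stem: -gof when the stem ends in a voiceless consonant (*ezfih*, *migok*); -goh when the stem ends in a voiced consonant (*dusnev*, *og*); -le when the stem ends in a vowel (*betu*, *mekhe*).
Since the final sound of *miobiv* is /v/ (a voiced consonant), it takes -goh, giving *miobivgoh*.
*elu* — final sound /u/ (a vowel) → -le → *elule*.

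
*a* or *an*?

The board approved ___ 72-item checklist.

The indefinite article is chosen by the initial *sound* of the following word, not its spelling.
The number *72* is spoken "seventy-…", beginning with /ˈsɛvənti/ — a consonant sound.
So the article is *a*: The board approved a 72-item checklist.

a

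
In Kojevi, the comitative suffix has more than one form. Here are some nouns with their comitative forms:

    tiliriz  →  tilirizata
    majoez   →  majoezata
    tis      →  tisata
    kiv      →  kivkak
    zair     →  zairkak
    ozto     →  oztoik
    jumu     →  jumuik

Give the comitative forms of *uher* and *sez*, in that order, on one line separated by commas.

uherkak, sezata

The pattern is sibilance of the final sound: -ata when the stem ends in a sibilant (*tiliriz*, *majoez*, *tis*); -kak when the stem ends in a non-sibilant consonant (*kiv*, *zair*); -ik when the stem ends in a vowel (*ozto*, *jumu*).
Since the final sound of *uher* is /r/ (a non-sibilant consonant), it takes -kak, giving *uherkak*.
*sez*: final sound = /z/, a sibilant → -ata → *sezata*.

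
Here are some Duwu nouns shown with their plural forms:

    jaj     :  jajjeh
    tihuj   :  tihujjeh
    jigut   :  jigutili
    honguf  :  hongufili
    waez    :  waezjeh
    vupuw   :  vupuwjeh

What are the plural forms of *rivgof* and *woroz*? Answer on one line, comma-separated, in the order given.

rivgofili, worozjeh

The alternation tracks the final consonant of the stem — -ili when the stem ends in a voiceless consonant (*jigut*, *honguf*); -jeh when the stem ends in a voiced consonant (*jaj*, *tihuj*, *waez*, *vupuw*).
Since the final consonant of *rivgof* is /f/ (voiceless), it takes -ili, giving *rivgofili*.
Since the final consonant of *woroz* is /z/ (voiced), it takes -jeh, giving *worozjeh*.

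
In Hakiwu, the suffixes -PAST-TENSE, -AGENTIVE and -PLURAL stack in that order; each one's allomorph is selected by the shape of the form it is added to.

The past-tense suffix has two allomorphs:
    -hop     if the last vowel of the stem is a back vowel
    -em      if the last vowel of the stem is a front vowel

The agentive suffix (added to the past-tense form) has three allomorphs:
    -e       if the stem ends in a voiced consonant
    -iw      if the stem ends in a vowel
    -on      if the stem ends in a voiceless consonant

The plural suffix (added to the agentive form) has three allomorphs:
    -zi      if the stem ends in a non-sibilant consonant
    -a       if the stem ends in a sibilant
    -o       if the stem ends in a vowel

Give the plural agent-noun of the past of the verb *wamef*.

wamefemeo

The last vowel of *wamef* is /e/, which is a front vowel, so the past-tense suffix is -em, giving *wamefem*.
The past-tense form *wamefem*: final sound = /m/, a voiced consonant → -e → *wamefeme*.
The final sound of the agentive form *wamefeme* is /e/, which is a vowel, so the plural suffix is -o, giving *wamefemeo*.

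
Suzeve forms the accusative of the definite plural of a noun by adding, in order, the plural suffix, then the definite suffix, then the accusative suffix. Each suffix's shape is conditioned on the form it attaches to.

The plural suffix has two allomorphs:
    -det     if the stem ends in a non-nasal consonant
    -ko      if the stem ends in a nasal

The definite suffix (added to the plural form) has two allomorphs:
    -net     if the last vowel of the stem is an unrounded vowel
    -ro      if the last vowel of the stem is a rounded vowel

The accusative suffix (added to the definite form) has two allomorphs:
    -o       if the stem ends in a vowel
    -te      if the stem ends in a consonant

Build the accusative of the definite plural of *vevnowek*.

vevnowekdetnette

*vevnowek* — final consonant /k/ (non-nasal) → -det → *vevnowekdet*.
The last vowel of the plural form *vevnowekdet* is /e/, which is an unrounded vowel, so the definite suffix is -net, giving *vevnowekdetnet*.
The definite form *vevnowekdetnet* — final sound /t/ (a consonant) → -te → *vevnowekdetnette*.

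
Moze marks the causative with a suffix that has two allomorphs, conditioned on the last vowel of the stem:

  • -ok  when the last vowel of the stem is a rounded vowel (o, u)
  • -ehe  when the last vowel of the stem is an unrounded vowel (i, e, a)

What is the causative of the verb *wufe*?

wufeehe

Since the last vowel of *wufe* is /e/ (an unrounded vowel), it takes -ehe, giving *wufeehe*.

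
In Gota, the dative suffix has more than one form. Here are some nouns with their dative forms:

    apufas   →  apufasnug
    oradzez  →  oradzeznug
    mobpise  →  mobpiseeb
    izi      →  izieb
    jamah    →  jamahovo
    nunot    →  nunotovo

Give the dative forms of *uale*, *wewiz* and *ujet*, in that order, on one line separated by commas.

ualeeb, wewiznug, ujetovo

The pattern is sibilance of the final sound: -nug when the stem ends in a sibilant (*apufas*, *oradzez*); -ovo when the stem ends in a non-sibilant consonant (*jamah*, *nunot*); -eb when the stem ends in a vowel (*mobpise*, *izi*).
The final sound of *uale* is /e/, which is a vowel, so the suffix is -eb, giving *ualeeb*.
Since the final sound of *wewiz* is /z/ (a sibilant), it takes -nug, giving *wewiznug*.
*ujet*: final sound = /t/, a non-sibilant consonant → -ovo → *ujetovo*.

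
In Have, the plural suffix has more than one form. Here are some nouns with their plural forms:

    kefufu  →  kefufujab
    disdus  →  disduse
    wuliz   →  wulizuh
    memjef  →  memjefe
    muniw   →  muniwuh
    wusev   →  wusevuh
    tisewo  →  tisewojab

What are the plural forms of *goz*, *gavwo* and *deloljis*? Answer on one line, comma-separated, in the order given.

The suffix is conditioned by the final sound: -e when the stem ends in a voiceless consonant (*disdus*, *memjef*); -uh when the stem ends in a voiced consonant (*wuliz*, *muniw*, *wusev*); -jab when the stem ends in a vowel (*kefufu*, *tisewo*).
*goz* — final sound /z/ (a voiced consonant) → -uh → *gozuh*.
*gavwo*: final sound = /o/, a vowel → -jab → *gavwojab*.
*deloljis*: final sound = /s/, a voiceless consonant → -e → *deloljise*.

gozuh, gavwojab, deloljise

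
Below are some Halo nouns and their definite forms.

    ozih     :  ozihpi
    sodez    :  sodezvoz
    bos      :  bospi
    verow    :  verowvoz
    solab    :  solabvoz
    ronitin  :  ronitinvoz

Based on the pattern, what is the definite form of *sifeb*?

The alternation tracks the final consonant of the stem — -pi when the stem ends in a voiceless consonant (*ozih*, *bos*); -voz when the stem ends in a voiced consonant (*sodez*, *verow*, *solab*, *ronitin*).
*sifeb* — final consonant /b/ (voiced) → -voz → *sifebvoz*.

sifebvoz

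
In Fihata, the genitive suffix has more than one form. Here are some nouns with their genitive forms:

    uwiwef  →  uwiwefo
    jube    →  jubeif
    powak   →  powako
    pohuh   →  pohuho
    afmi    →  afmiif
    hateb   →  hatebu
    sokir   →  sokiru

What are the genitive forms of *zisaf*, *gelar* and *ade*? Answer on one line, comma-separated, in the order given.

Looking at the final sound of each stem: -o when the stem ends in a voiceless consonant (*uwiwef*, *powak*, *pohuh*); -u when the stem ends in a voiced consonant (*hateb*, *sokir*); -if when the stem ends in a vowel (*jube*, *afmi*).
*zisaf*: final sound = /f/, a voiceless consonant → -o → *zisafo*.
*gelar*: final sound = /r/, a voiced consonant → -u → *gelaru*.
*ade* — final sound /e/ (a vowel) → -if → *adeif*.

zisafo, gelaru, adeif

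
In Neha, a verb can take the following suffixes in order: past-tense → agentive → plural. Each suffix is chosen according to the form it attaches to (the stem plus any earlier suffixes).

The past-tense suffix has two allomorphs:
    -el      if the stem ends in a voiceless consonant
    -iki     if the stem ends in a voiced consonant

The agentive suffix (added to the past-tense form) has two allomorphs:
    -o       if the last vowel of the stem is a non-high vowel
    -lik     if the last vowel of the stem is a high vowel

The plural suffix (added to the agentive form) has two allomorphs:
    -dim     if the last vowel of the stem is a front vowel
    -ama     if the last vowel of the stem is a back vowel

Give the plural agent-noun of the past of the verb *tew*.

tewikilikdim

Since the final consonant of *tew* is /w/ (voiced), it takes -iki, giving *tewiki*.
The past-tense form *tewiki*: last vowel = /i/, a high vowel → -lik → *tewikilik*.
The last vowel of the agentive form *tewikilik* is /i/, which is a front vowel, so the plural suffix is -dim, giving *tewikilikdim*.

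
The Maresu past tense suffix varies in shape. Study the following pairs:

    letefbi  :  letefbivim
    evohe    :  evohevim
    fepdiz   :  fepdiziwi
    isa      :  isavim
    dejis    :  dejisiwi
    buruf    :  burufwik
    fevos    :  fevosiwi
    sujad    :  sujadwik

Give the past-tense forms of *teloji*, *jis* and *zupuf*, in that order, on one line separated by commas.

The pattern is sibilance of the final sound: -iwi when the stem ends in a sibilant (*fepdiz*, *dejis*, *fevos*); -wik when the stem ends in a non-sibilant consonant (*buruf*, *sujad*); -vim when the stem ends in a vowel (*letefbi*, *evohe*, *isa*).
*teloji* — final sound /i/ (a vowel) → -vim → *telojivim*.
The final sound of *jis* is /s/, which is a sibilant, so the suffix is -iwi, giving *jisiwi*.
Since the final sound of *zupuf* is /f/ (a non-sibilant consonant), it takes -wik, giving *zupufwik*.

telojivim, jisiwi, zupufwik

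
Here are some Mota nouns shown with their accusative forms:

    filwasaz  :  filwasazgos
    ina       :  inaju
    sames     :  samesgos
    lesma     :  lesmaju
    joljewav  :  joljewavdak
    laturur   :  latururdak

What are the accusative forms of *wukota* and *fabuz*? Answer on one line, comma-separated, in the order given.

wukotaju, fabuzgos

The pattern is sibilance of the final sound: -gos when the stem ends in a sibilant (*filwasaz*, *sames*); -dak when the stem ends in a non-sibilant consonant (*joljewav*, *laturur*); -ju when the stem ends in a vowel (*ina*, *lesma*).
*wukota*: final sound = /a/, a vowel → -ju → *wukotaju*.
Since the final sound of *fabuz* is /z/ (a sibilant), it takes -gos, giving *fabuzgos*.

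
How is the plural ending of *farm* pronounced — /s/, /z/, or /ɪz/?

/z/

The stem *farm* ends in a voiced non-sibilant sound.
The plural suffix surfaces as /ɪz/ after sibilants, /s/ after other voiceless consonants, and /z/ after other voiced sounds.
So the plural -s on *farm* is pronounced /z/.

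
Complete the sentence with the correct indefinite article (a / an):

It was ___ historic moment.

The indefinite article is chosen by the initial *sound* of the following word, not its spelling.
*historic* begins with the sound /h/ (h is pronounced in standard usage) — a consonant sound.
So the article is *a*: It was a historic moment.

a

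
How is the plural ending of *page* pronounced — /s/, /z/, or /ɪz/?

/ɪz/

The stem *page* ends in a sibilant (/s, z, ʃ, ʒ, tʃ, dʒ/).
The plural suffix surfaces as /ɪz/ after sibilants, /s/ after other voiceless consonants, and /z/ after other voiced sounds.
So the plural -s on *page* is pronounced /ɪz/.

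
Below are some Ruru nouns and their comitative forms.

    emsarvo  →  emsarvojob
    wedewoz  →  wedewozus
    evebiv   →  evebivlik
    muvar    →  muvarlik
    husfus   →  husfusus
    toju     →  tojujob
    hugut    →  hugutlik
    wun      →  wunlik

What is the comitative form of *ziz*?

zizus

The alternation tracks the final sound of the stem — -us when the stem ends in a sibilant (*wedewoz*, *husfus*); -lik when the stem ends in a non-sibilant consonant (*evebiv*, *muvar*, *hugut*, *wun*); -job when the stem ends in a vowel (*emsarvo*, *toju*).
*ziz*: final sound = /z/, a sibilant → -us → *zizus*.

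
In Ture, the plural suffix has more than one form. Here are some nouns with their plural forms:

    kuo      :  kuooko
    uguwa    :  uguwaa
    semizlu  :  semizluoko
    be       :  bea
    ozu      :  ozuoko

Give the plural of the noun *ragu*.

The suffix is conditioned by the last vowel: -oko when the last vowel of the stem is a rounded vowel (*kuo*, *semizlu*, *ozu*); -a when the last vowel of the stem is an unrounded vowel (*uguwa*, *be*).
The last vowel of *ragu* is /u/, which is a rounded vowel, so the suffix is -oko, giving *raguoko*.

raguoko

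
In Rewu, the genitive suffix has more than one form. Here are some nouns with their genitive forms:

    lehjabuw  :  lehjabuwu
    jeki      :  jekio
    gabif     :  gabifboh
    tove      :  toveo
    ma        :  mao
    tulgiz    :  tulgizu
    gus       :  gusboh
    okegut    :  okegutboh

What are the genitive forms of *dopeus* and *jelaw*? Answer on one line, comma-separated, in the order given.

dopeusboh, jelawu

The suffix is conditioned by the final sound: -boh when the stem ends in a voiceless consonant (*gabif*, *gus*, *okegut*); -u when the stem ends in a voiced consonant (*lehjabuw*, *tulgiz*); -o when the stem ends in a vowel (*jeki*, *tove*, *ma*).
The final sound of *dopeus* is /s/, which is a voiceless consonant, so the suffix is -boh, giving *dopeusboh*.
*jelaw*: final sound = /w/, a voiced consonant → -u → *jelawu*.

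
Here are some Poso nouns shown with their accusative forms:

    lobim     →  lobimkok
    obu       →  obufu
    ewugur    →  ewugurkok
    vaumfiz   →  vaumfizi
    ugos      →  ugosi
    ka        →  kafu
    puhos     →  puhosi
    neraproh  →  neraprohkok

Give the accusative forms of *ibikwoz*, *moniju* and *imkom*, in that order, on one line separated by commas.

ibikwozi, monijufu, imkomkok

Looking at the final sound of each stem: -i when the stem ends in a sibilant (*vaumfiz*, *ugos*, *puhos*); -kok when the stem ends in a non-sibilant consonant (*lobim*, *ewugur*, *neraproh*); -fu when the stem ends in a vowel (*obu*, *ka*).
*ibikwoz*: final sound = /z/, a sibilant → -i → *ibikwozi*.
The final sound of *moniju* is /u/, which is a vowel, so the suffix is -fu, giving *monijufu*.
*imkom*: final sound = /m/, a non-sibilant consonant → -kok → *imkomkok*.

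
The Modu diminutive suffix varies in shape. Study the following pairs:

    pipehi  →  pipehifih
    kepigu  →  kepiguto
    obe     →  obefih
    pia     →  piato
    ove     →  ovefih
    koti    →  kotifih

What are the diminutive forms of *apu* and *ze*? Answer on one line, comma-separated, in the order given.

aputo, zefih

Looking at the last vowel of each stem: -fih when the last vowel of the stem is a front vowel (*pipehi*, *obe*, *ove*, *koti*); -to when the last vowel of the stem is a back vowel (*kepigu*, *pia*).
The last vowel of *apu* is /u/, which is a back vowel, so the suffix is -to, giving *aputo*.
*ze* — last vowel /e/ (a front vowel) → -fih → *zefih*.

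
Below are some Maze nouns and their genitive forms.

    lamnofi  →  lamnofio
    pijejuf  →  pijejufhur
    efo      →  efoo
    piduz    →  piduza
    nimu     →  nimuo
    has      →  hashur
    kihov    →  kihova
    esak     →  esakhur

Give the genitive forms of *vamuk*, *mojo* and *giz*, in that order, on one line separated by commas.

The suffix is conditioned by the final sound: -hur when the stem ends in a voiceless consonant (*pijejuf*, *has*, *esak*); -a when the stem ends in a voiced consonant (*piduz*, *kihov*); -o when the stem ends in a vowel (*lamnofi*, *efo*, *nimu*).
*vamuk* — final sound /k/ (a voiceless consonant) → -hur → *vamukhur*.
The final sound of *mojo* is /o/, which is a vowel, so the suffix is -o, giving *mojoo*.
*giz*: final sound = /z/, a voiced consonant → -a → *giza*.

vamukhur, mojoo, giza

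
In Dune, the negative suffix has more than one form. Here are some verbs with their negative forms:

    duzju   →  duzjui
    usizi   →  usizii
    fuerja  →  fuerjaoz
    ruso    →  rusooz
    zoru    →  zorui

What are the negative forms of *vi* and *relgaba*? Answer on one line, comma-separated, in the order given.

The alternation tracks the last vowel of the stem — -i when the last vowel of the stem is a high vowel (*duzju*, *usizi*, *zoru*); -oz when the last vowel of the stem is a non-high vowel (*fuerja*, *ruso*).
*vi* — last vowel /i/ (a high vowel) → -i → *vii*.
*relgaba* — last vowel /a/ (a non-high vowel) → -oz → *relgabaoz*.

vii, relgabaoz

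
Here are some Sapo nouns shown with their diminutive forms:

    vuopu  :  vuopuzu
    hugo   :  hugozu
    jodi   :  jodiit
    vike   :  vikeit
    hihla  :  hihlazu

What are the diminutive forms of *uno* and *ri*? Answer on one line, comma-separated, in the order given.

Looking at the last vowel of each stem: -it when the last vowel of the stem is a front vowel (*jodi*, *vike*); -zu when the last vowel of the stem is a back vowel (*vuopu*, *hugo*, *hihla*).
*uno* — last vowel /o/ (a back vowel) → -zu → *unozu*.
The last vowel of *ri* is /i/, which is a front vowel, so the suffix is -it, giving *riit*.

unozu, riit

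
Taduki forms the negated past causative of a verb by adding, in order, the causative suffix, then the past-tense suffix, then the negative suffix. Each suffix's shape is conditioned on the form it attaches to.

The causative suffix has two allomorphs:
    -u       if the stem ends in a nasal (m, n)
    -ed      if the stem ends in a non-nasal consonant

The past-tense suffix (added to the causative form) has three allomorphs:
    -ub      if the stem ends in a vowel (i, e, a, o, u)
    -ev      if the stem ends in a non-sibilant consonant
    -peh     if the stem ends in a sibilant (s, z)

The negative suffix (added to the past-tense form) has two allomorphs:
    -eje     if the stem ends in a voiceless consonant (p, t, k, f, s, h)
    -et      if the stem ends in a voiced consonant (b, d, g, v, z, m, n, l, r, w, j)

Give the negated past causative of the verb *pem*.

pemuubet

The final consonant of *pem* is /m/, which is a nasal, so the causative suffix is -u, giving *pemu*.
Since the final sound of the causative form *pemu* is /u/ (a vowel), it takes -ub, giving *pemuub*.
The past-tense form *pemuub*: final consonant = /b/, voiced → -et → *pemuubet*.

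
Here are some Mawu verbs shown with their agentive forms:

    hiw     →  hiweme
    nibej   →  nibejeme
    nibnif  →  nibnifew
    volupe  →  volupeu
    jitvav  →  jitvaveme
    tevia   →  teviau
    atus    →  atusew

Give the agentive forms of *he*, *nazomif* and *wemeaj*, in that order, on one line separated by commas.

The pattern is voicing of the final sound: -ew when the stem ends in a voiceless consonant (*nibnif*, *atus*); -eme when the stem ends in a voiced consonant (*hiw*, *nibej*, *jitvav*); -u when the stem ends in a vowel (*volupe*, *tevia*).
*he* — final sound /e/ (a vowel) → -u → *heu*.
*nazomif* — final sound /f/ (a voiceless consonant) → -ew → *nazomifew*.
*wemeaj*: final sound = /j/, a voiced consonant → -eme → *wemeajeme*.

heu, nazomifew, wemeajeme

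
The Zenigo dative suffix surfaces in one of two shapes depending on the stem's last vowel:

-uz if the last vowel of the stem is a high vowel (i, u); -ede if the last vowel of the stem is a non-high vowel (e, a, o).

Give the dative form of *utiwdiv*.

utiwdivuz

*utiwdiv*: last vowel = /i/, a high vowel → -uz → *utiwdivuz*.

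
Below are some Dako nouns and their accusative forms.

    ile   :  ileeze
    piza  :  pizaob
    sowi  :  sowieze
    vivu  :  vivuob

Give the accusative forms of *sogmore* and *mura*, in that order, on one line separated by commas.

The alternation tracks the last vowel of the stem — -eze when the last vowel of the stem is a front vowel (*ile*, *sowi*); -ob when the last vowel of the stem is a back vowel (*piza*, *vivu*).
*sogmore* — last vowel /e/ (a front vowel) → -eze → *sogmoreeze*.
*mura*: last vowel = /a/, a back vowel → -ob → *muraob*.

sogmoreeze, muraob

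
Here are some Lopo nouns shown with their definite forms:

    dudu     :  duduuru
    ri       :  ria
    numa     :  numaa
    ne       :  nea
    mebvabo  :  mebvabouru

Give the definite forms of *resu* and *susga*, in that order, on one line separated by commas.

resuuru, susgaa

Looking at the last vowel of each stem: -uru when the last vowel of the stem is a rounded vowel (*dudu*, *mebvabo*); -a when the last vowel of the stem is an unrounded vowel (*ri*, *numa*, *ne*).
*resu*: last vowel = /u/, a rounded vowel → -uru → *resuuru*.
*susga* — last vowel /a/ (an unrounded vowel) → -a → *susgaa*.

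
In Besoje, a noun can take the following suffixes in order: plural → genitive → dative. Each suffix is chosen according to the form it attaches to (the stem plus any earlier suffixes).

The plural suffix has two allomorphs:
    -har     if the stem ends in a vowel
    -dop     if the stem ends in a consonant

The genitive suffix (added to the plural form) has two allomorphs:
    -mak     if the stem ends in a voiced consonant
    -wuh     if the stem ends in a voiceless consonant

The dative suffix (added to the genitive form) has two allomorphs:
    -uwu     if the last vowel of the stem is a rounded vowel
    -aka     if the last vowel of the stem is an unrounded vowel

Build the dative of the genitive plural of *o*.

*o*: final sound = /o/, a vowel → -har → *ohar*.
Since the final consonant of the plural form *ohar* is /r/ (voiced), it takes -mak, giving *oharmak*.
The genitive form *oharmak* — last vowel /a/ (an unrounded vowel) → -aka → *oharmakaka*.

oharmakaka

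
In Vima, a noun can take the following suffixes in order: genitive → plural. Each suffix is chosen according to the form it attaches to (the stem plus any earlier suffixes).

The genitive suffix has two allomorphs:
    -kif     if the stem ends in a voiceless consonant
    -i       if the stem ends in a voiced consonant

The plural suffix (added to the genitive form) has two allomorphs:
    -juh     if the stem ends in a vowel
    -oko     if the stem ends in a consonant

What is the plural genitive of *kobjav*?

kobjavijuh

Since the final consonant of *kobjav* is /v/ (voiced), it takes -i, giving *kobjavi*.
The genitive form *kobjavi* — final sound /i/ (a vowel) → -juh → *kobjavijuh*.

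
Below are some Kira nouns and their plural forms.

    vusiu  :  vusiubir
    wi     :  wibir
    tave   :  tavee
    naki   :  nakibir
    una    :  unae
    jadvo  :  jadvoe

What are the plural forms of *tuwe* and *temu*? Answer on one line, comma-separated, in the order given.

tuwee, temubir

Looking at the last vowel of each stem: -bir when the last vowel of the stem is a high vowel (*vusiu*, *wi*, *naki*); -e when the last vowel of the stem is a non-high vowel (*tave*, *una*, *jadvo*).
*tuwe* — last vowel /e/ (a non-high vowel) → -e → *tuwee*.
The last vowel of *temu* is /u/, which is a high vowel, so the suffix is -bir, giving *temubir*.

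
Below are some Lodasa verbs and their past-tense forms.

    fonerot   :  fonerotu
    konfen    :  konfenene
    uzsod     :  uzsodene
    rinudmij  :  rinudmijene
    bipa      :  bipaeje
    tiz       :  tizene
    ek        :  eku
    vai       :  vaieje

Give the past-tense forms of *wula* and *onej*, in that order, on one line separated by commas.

wulaeje, onejene

The suffix is conditioned by the final sound: -u when the stem ends in a voiceless consonant (*fonerot*, *ek*); -ene when the stem ends in a voiced consonant (*konfen*, *uzsod*, *rinudmij*, *tiz*); -eje when the stem ends in a vowel (*bipa*, *vai*).
Since the final sound of *wula* is /a/ (a vowel), it takes -eje, giving *wulaeje*.
The final sound of *onej* is /j/, which is a voiced consonant, so the suffix is -ene, giving *onejene*.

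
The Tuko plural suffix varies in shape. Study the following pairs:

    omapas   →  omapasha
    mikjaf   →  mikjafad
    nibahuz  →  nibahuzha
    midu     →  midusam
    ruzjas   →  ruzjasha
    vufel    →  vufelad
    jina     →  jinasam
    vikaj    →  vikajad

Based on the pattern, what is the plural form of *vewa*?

vewasam

The pattern is sibilance of the final sound: -ha when the stem ends in a sibilant (*omapas*, *nibahuz*, *ruzjas*); -ad when the stem ends in a non-sibilant consonant (*mikjaf*, *vufel*, *vikaj*); -sam when the stem ends in a vowel (*midu*, *jina*).
Since the final sound of *vewa* is /a/ (a vowel), it takes -sam, giving *vewasam*.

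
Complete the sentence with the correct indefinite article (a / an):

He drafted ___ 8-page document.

an

The indefinite article is chosen by the initial *sound* of the following word, not its spelling.
The number *8* is spoken "eight", beginning with /eɪt/ — a vowel sound.
So the article is *an*: He drafted an 8-page document.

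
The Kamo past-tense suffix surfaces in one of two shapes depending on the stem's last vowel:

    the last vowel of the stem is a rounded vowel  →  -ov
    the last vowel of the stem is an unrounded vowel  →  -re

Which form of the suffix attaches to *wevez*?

The last vowel of *wevez* is /e/, which is an unrounded vowel, so the suffix is -re.

-re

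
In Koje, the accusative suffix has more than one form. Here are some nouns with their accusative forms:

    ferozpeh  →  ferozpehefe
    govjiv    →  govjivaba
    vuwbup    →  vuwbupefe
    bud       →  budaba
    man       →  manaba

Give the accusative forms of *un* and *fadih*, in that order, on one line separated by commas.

The suffix is conditioned by the final consonant: -efe when the stem ends in a voiceless consonant (*ferozpeh*, *vuwbup*); -aba when the stem ends in a voiced consonant (*govjiv*, *bud*, *man*).
*un*: final consonant = /n/, voiced → -aba → *unaba*.
*fadih* — final consonant /h/ (voiceless) → -efe → *fadihefe*.

unaba, fadihefe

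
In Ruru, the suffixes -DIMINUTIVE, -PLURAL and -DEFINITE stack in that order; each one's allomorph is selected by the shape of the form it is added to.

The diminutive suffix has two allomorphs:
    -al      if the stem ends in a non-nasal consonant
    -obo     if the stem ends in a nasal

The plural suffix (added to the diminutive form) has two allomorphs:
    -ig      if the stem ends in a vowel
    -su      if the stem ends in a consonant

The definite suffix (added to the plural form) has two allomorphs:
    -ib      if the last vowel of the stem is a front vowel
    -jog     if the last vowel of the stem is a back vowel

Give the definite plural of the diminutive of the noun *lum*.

Since the final consonant of *lum* is /m/ (a nasal), it takes -obo, giving *lumobo*.
The final sound of the diminutive form *lumobo* is /o/, which is a vowel, so the plural suffix is -ig, giving *lumoboig*.
Since the last vowel of the plural form *lumoboig* is /i/ (a front vowel), it takes -ib, giving *lumoboigib*.

lumoboigib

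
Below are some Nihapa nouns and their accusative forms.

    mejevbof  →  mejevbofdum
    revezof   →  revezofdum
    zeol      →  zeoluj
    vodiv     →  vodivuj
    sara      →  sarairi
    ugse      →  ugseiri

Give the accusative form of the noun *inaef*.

The pattern is voicing of the final sound: -dum when the stem ends in a voiceless consonant (*mejevbof*, *revezof*); -uj when the stem ends in a voiced consonant (*zeol*, *vodiv*); -iri when the stem ends in a vowel (*sara*, *ugse*).
Since the final sound of *inaef* is /f/ (a voiceless consonant), it takes -dum, giving *inaefdum*.

inaefdum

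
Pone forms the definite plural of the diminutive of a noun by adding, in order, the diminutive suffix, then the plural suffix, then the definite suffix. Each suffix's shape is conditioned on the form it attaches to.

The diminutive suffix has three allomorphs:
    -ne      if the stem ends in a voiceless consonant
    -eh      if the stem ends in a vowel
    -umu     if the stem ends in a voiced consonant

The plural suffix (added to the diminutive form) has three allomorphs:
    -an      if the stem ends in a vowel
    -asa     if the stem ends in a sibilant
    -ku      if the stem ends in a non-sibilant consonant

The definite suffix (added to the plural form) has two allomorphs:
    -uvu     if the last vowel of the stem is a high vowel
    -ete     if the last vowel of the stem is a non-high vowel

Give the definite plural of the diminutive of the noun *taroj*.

Since the final sound of *taroj* is /j/ (a voiced consonant), it takes -umu, giving *tarojumu*.
Since the final sound of the diminutive form *tarojumu* is /u/ (a vowel), it takes -an, giving *tarojumuan*.
The plural form *tarojumuan*: last vowel = /a/, a non-high vowel → -ete → *tarojumuanete*.

tarojumuanete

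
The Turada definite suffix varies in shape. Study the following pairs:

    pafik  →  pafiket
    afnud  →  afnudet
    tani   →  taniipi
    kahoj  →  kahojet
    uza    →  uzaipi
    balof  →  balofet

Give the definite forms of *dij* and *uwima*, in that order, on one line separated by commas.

The suffix is conditioned by the final sound: -et when the stem ends in a consonant (*pafik*, *afnud*, *kahoj*, *balof*); -ipi when the stem ends in a vowel (*tani*, *uza*).
Since the final sound of *dij* is /j/ (a consonant), it takes -et, giving *dijet*.
Since the final sound of *uwima* is /a/ (a vowel), it takes -ipi, giving *uwimaipi*.

dijet, uwimaipi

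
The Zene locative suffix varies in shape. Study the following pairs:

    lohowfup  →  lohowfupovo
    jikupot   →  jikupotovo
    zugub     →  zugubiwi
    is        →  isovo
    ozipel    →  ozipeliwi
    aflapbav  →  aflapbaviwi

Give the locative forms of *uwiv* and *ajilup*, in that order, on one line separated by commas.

uwiviwi, ajilupovo

The pattern is voicing of the final consonant: -ovo when the stem ends in a voiceless consonant (*lohowfup*, *jikupot*, *is*); -iwi when the stem ends in a voiced consonant (*zugub*, *ozipel*, *aflapbav*).
The final consonant of *uwiv* is /v/, which is voiced, so the suffix is -iwi, giving *uwiviwi*.
*ajilup*: final consonant = /p/, voiceless → -ovo → *ajilupovo*.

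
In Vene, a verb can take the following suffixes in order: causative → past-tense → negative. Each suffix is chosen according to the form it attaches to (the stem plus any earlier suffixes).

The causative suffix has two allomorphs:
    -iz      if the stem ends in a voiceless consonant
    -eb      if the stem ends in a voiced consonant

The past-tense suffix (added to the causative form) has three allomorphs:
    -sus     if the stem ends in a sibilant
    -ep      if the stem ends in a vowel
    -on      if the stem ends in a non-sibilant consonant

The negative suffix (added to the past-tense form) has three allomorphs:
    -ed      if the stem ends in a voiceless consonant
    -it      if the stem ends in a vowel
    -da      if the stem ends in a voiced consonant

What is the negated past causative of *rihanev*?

rihanevebonda

The final consonant of *rihanev* is /v/, which is voiced, so the causative suffix is -eb, giving *rihaneveb*.
The causative form *rihaneveb*: final sound = /b/, a non-sibilant consonant → -on → *rihanevebon*.
The past-tense form *rihanevebon* — final sound /n/ (a voiced consonant) → -da → *rihanevebonda*.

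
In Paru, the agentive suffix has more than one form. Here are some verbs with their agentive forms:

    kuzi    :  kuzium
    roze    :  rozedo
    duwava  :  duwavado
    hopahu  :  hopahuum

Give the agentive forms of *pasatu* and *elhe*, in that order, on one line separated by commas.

pasatuum, elhedo

The alternation tracks the last vowel of the stem — -um when the last vowel of the stem is a high vowel (*kuzi*, *hopahu*); -do when the last vowel of the stem is a non-high vowel (*roze*, *duwava*).
*pasatu* — last vowel /u/ (a high vowel) → -um → *pasatuum*.
*elhe*: last vowel = /e/, a non-high vowel → -do → *elhedo*.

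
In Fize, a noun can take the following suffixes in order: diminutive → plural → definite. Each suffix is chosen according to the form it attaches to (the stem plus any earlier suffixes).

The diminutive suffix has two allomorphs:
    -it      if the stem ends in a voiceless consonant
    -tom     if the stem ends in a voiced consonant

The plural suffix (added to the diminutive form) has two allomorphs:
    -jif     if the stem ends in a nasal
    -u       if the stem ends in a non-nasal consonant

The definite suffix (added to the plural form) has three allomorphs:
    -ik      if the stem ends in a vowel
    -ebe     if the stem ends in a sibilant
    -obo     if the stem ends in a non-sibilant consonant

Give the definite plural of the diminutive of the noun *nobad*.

nobadtomjifobo

Since the final consonant of *nobad* is /d/ (voiced), it takes -tom, giving *nobadtom*.
Since the final consonant of the diminutive form *nobadtom* is /m/ (a nasal), it takes -jif, giving *nobadtomjif*.
The plural form *nobadtomjif* — final sound /f/ (a non-sibilant consonant) → -obo → *nobadtomjifobo*.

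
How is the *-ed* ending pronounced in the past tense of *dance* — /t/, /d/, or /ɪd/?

/t/

The stem *dance* ends in a voiceless consonant other than /t/.
The -ed suffix is realized as /ɪd/ after /t, d/; as /t/ after other voiceless consonants; and as /d/ after other voiced sounds.
So -ed on *dance* is pronounced /t/.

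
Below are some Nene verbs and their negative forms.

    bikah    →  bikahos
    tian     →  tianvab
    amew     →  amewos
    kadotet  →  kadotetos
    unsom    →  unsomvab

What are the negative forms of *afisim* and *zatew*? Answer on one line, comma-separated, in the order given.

The alternation tracks the final consonant of the stem — -vab when the stem ends in a nasal (*tian*, *unsom*); -os when the stem ends in a non-nasal consonant (*bikah*, *amew*, *kadotet*).
Since the final consonant of *afisim* is /m/ (a nasal), it takes -vab, giving *afisimvab*.
*zatew* — final consonant /w/ (non-nasal) → -os → *zatewos*.

afisimvab, zatewos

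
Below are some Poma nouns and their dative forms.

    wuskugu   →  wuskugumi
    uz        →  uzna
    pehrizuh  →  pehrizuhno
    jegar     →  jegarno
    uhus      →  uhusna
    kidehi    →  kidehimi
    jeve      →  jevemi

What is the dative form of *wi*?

wimi

Looking at the final sound of each stem: -na when the stem ends in a sibilant (*uz*, *uhus*); -no when the stem ends in a non-sibilant consonant (*pehrizuh*, *jegar*); -mi when the stem ends in a vowel (*wuskugu*, *kidehi*, *jeve*).
*wi* — final sound /i/ (a vowel) → -mi → *wimi*.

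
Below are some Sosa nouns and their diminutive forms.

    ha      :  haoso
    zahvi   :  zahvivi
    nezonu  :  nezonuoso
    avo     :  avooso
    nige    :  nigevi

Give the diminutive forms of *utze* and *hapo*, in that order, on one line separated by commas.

utzevi, hapooso

Looking at the last vowel of each stem: -vi when the last vowel of the stem is a front vowel (*zahvi*, *nige*); -oso when the last vowel of the stem is a back vowel (*ha*, *nezonu*, *avo*).
*utze*: last vowel = /e/, a front vowel → -vi → *utzevi*.
*hapo*: last vowel = /o/, a back vowel → -oso → *hapooso*.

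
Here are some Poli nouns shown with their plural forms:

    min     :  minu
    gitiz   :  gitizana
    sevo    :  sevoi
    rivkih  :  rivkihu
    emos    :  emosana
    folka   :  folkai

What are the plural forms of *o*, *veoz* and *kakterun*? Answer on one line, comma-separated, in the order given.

Looking at the final sound of each stem: -ana when the stem ends in a sibilant (*gitiz*, *emos*); -u when the stem ends in a non-sibilant consonant (*min*, *rivkih*); -i when the stem ends in a vowel (*sevo*, *folka*).
*o*: final sound = /o/, a vowel → -i → *oi*.
Since the final sound of *veoz* is /z/ (a sibilant), it takes -ana, giving *veozana*.
*kakterun*: final sound = /n/, a non-sibilant consonant → -u → *kakterunu*.

oi, veozana, kakterunu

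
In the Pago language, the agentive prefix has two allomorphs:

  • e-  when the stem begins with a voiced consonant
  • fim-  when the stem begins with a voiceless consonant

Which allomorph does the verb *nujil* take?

e-

Since the first consonant of *nujil* is /n/ (voiced), it takes e-.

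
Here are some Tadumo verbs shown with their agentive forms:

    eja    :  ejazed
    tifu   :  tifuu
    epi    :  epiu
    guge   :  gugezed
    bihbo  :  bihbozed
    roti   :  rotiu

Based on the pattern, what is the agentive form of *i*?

The suffix is conditioned by the last vowel: -u when the last vowel of the stem is a high vowel (*tifu*, *epi*, *roti*); -zed when the last vowel of the stem is a non-high vowel (*eja*, *guge*, *bihbo*).
The last vowel of *i* is /i/, which is a high vowel, so the suffix is -u, giving *iu*.

iu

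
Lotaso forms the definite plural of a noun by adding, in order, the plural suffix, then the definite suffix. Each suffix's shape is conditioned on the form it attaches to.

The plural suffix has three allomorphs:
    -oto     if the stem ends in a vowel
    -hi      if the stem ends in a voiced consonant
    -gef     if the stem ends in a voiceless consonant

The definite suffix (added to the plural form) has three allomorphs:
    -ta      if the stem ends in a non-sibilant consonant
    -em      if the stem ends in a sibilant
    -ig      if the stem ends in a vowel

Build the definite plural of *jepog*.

Since the final sound of *jepog* is /g/ (a voiced consonant), it takes -hi, giving *jepoghi*.
The final sound of the plural form *jepoghi* is /i/, which is a vowel, so the definite suffix is -ig, giving *jepoghiig*.

jepoghiig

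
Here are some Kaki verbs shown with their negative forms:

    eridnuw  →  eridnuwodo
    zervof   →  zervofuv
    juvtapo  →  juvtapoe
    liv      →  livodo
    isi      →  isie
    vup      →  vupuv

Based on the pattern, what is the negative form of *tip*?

Looking at the final sound of each stem: -uv when the stem ends in a voiceless consonant (*zervof*, *vup*); -odo when the stem ends in a voiced consonant (*eridnuw*, *liv*); -e when the stem ends in a vowel (*juvtapo*, *isi*).
*tip*: final sound = /p/, a voiceless consonant → -uv → *tipuv*.

tipuv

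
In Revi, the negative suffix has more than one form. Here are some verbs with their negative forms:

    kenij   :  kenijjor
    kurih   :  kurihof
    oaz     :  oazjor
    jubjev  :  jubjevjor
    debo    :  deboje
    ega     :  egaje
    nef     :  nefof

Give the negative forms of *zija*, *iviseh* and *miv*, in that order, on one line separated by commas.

zijaje, ivisehof, mivjor

Looking at the final sound of each stem: -of when the stem ends in a voiceless consonant (*kurih*, *nef*); -jor when the stem ends in a voiced consonant (*kenij*, *oaz*, *jubjev*); -je when the stem ends in a vowel (*debo*, *ega*).
*zija*: final sound = /a/, a vowel → -je → *zijaje*.
*iviseh*: final sound = /h/, a voiceless consonant → -of → *ivisehof*.
Since the final sound of *miv* is /v/ (a voiced consonant), it takes -jor, giving *mivjor*.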